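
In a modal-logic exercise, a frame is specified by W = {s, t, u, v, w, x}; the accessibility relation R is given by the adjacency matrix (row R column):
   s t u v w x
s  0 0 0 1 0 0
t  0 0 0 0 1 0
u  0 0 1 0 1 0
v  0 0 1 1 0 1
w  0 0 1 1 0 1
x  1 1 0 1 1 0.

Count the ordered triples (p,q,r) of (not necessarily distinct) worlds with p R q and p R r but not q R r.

22

Enumerating: (t,w,w), (u,w,w), (v,u,v), (v,u,x), (v,x,u), (v,x,x), (w,u,v), (w,u,x), (w,x,u), (w,x,x), (x,s,s), (x,s,t), … and 10 more.
Total: 22.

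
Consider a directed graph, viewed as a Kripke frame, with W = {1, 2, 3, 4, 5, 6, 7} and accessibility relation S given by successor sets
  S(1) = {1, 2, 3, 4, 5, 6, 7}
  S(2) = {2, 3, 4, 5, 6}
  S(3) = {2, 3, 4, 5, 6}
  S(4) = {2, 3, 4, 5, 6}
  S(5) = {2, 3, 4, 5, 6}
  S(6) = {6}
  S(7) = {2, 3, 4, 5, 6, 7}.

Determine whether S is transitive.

Yes

Transitive: yes — every two-step S-path is closed by a direct edge.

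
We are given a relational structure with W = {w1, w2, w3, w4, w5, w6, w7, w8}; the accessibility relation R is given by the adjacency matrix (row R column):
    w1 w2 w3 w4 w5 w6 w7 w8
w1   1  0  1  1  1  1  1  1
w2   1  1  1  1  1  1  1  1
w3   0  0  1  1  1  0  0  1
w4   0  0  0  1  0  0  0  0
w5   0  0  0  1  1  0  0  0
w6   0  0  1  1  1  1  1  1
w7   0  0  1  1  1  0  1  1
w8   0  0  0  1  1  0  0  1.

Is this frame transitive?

Yes

Transitive: yes — every two-step R-path is closed by a direct edge.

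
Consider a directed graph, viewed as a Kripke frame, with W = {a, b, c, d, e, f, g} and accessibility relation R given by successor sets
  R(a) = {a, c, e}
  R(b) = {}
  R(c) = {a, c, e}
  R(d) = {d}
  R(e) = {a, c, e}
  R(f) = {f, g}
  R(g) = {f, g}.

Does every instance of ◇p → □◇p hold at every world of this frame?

Axiom 5 corresponds to the accessibility relation being Euclidean.
Euclidean: yes — any two successors of a common world are R-related.

Yes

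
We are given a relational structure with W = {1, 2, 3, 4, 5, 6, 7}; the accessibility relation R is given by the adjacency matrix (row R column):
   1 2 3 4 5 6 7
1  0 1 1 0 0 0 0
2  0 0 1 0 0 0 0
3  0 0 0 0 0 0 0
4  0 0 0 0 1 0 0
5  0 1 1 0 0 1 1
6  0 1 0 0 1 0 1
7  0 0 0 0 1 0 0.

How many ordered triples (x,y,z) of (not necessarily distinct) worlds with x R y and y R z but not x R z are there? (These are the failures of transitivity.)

Enumerating: (4,5,2), (4,5,3), (4,5,6), (4,5,7), (5,6,5), (5,7,5), (6,2,3), (6,5,3), (6,5,6), (7,5,2), (7,5,3), (7,5,6), (7,5,7).

13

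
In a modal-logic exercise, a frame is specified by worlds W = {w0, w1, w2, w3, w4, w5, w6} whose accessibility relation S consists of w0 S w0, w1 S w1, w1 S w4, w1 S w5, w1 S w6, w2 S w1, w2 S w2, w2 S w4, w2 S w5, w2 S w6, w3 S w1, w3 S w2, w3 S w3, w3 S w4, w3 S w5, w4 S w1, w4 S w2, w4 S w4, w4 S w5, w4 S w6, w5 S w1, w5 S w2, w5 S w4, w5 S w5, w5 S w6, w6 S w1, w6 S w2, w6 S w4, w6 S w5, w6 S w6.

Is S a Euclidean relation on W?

No

Euclidean: no — w3 S w1 and w3 S w2, but not w1 S w2.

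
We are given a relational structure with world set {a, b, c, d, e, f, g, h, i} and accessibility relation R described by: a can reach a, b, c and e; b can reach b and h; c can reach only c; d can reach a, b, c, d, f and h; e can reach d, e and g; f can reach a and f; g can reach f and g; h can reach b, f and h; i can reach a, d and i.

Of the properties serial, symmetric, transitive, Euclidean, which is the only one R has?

Serial: yes — every world has a successor (e.g. a R a).
Symmetric: no — a R b but not b R a.
Transitive: no — a R b and b R h, but not a R h.
Euclidean: no — a R b and a R c, but not b R c.
Only serial holds.

serial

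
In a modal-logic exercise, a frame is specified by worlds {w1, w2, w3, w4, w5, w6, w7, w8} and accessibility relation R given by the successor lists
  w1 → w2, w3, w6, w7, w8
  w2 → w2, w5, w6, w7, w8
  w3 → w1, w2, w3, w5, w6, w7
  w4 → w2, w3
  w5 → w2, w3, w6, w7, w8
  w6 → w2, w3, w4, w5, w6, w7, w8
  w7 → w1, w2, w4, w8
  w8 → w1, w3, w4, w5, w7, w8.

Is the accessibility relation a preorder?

No

Reflexive: no — w1 is not related to itself.
Transitive: no — w1 R w2 and w2 R w5, but not w1 R w5.
So R is not a preorder.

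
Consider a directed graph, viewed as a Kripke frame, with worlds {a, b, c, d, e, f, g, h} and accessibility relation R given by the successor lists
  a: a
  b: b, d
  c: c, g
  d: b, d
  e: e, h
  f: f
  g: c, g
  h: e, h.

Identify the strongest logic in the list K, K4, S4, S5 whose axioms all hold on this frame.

S5

Transitive (axiom 4): yes — every two-step R-path is closed by a direct edge.
Reflexive (axiom T): yes — every world is R-related to itself.
Euclidean (axiom 5): yes — any two successors of a common world are R-related.
So F validates K, K4, S4, S5. The strongest is S5.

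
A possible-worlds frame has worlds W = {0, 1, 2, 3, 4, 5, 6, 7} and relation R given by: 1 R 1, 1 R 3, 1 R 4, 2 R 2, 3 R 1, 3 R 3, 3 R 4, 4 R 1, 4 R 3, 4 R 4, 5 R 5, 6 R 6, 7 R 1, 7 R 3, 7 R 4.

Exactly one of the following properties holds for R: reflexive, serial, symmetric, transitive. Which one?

Reflexive: no — 0 is not related to itself.
Serial: no — 0 has no R-successor.
Symmetric: no — 7 R 1 but not 1 R 7.
Transitive: yes — every two-step R-path is closed by a direct edge.
Only transitive holds.

transitive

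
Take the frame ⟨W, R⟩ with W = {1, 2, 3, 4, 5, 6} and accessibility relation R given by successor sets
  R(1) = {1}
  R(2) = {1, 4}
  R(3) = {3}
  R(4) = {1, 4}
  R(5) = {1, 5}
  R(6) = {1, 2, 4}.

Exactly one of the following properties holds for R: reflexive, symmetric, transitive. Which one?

Reflexive: no — 2 is not related to itself.
Symmetric: no — 2 R 1 but not 1 R 2.
Transitive: yes — every two-step R-path is closed by a direct edge.
Only transitive holds.

transitive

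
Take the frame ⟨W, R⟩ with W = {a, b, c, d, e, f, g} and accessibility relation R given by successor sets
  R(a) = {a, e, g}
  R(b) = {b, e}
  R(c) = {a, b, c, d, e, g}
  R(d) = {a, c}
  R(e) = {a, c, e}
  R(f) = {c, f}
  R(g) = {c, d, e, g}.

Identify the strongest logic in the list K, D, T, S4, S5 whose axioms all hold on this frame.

D

Serial (axiom D): yes — every world has a successor (e.g. a R a).
Reflexive (axiom T): no — d is not related to itself.
Transitive (axiom 4): no — a R e and e R c, but not a R c.
Euclidean (axiom 5): no — a R e and a R g, but not e R g.
So F validates K, D; T would additionally require R to be reflexive. The strongest is D.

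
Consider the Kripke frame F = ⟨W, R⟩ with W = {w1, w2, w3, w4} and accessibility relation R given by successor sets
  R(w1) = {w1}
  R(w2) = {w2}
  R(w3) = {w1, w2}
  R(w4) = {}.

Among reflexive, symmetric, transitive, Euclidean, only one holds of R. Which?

transitive

Reflexive: no — w3 is not related to itself.
Symmetric: no — w3 R w1 but not w1 R w3.
Transitive: yes — every two-step R-path is closed by a direct edge.
Euclidean: no — w3 R w1 and w3 R w2, but not w1 R w2.
Only transitive holds.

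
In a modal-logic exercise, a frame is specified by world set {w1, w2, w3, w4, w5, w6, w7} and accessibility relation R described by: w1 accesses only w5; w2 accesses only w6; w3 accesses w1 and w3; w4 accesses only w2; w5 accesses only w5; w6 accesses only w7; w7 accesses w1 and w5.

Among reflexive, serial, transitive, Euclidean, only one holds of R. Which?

serial

Reflexive: no — w1 is not related to itself.
Serial: yes — every world has a successor (e.g. w1 R w5).
Transitive: no — w2 R w6 and w6 R w7, but not w2 R w7.
Euclidean: no — w7 R w5 and w7 R w1, but not w5 R w1.
Only serial holds.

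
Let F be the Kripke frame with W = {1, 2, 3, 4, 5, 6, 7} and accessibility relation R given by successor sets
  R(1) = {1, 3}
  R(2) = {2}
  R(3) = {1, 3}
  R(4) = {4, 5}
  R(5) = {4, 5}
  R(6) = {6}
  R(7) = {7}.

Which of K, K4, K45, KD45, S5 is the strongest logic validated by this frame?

S5

Transitive (axiom 4): yes — every two-step R-path is closed by a direct edge.
Euclidean (axiom 5): yes — any two successors of a common world are R-related.
Serial (axiom D): yes — every world has a successor (e.g. 1 R 1).
Reflexive (axiom T): yes — every world is R-related to itself.
So F validates K, K4, K45, KD45, S5. The strongest is S5.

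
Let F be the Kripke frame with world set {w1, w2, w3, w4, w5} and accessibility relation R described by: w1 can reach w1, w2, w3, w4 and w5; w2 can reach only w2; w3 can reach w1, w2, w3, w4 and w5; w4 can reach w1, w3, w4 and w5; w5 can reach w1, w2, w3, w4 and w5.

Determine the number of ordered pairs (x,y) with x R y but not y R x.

3

Enumerating: (w1,w2), (w3,w2), (w5,w2).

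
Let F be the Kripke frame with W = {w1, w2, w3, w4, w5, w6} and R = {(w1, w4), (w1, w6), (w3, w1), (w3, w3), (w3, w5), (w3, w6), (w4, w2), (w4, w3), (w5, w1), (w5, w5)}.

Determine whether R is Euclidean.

Euclidean: no — w1 R w4 and w1 R w6, but not w4 R w6.

No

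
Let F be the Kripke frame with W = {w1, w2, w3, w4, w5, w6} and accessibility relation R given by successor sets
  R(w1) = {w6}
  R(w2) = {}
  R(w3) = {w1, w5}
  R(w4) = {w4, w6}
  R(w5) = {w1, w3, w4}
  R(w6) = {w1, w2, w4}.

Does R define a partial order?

No

Reflexive: no — w1 is not related to itself.
Transitive: no — w1 R w6 and w6 R w2, but not w1 R w2.
Antisymmetric: no — w1 R w6 and w6 R w1 with w1 ≠ w6.
So R is not a partial order.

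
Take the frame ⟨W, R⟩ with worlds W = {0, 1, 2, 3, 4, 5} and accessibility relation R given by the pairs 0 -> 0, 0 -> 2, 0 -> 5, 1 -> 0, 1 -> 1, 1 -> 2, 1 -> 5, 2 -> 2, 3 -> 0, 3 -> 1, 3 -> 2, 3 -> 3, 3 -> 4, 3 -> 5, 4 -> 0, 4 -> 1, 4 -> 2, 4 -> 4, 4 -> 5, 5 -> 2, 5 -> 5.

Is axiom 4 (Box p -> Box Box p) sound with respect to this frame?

The schema 4 characterises exactly the transitive frames.
Transitive: yes — every two-step R-path is closed by a direct edge.

Yes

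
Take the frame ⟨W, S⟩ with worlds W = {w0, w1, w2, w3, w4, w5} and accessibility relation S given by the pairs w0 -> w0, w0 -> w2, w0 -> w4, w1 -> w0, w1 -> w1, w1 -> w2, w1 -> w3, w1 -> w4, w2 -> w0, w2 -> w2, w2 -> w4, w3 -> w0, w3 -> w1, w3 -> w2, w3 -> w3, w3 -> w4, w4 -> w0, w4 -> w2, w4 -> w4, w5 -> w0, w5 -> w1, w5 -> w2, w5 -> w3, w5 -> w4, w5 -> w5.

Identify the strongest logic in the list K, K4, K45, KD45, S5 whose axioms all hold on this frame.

Transitive (axiom 4): yes — every two-step S-path is closed by a direct edge.
Euclidean (axiom 5): no — w1 S w0 and w1 S w3, but not w0 S w3.
Serial (axiom D): yes — every world has a successor (e.g. w0 S w0).
Reflexive (axiom T): yes — every world is S-related to itself.
So F validates K, K4; K45 would additionally require S to be Euclidean. The strongest is K4.

K4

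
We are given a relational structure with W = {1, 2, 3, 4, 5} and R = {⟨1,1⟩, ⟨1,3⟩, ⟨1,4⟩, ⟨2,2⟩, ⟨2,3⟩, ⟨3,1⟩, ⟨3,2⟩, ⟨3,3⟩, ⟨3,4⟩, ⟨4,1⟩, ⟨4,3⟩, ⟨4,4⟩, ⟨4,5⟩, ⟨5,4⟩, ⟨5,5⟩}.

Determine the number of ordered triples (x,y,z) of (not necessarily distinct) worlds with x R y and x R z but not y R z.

Enumerating: (3,1,2), (3,2,1), (3,2,4), (3,4,2), (4,1,5), (4,3,5), (4,5,1), (4,5,3).

8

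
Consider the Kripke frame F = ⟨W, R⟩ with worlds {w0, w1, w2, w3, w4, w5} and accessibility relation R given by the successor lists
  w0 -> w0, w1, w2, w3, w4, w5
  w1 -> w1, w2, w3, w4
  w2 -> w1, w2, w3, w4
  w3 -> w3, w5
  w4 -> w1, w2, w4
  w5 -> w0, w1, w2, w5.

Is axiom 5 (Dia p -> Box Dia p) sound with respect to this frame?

The schema 5 characterises exactly the Euclidean frames.
Euclidean: no — w0 R w1 and w0 R w5, but not w1 R w5.

No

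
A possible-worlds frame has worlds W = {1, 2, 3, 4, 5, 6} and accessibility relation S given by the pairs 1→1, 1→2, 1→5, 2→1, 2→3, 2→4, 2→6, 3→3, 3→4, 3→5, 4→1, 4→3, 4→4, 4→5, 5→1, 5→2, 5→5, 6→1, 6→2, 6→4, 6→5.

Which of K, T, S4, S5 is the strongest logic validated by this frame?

Reflexive (axiom T): no — 2 is not related to itself.
Transitive (axiom 4): no — 1 S 2 and 2 S 3, but not 1 S 3.
Euclidean (axiom 5): no — 1 S 2 and 1 S 5, but not 2 S 5.
So F validates K; T would additionally require S to be reflexive. The strongest is K.

K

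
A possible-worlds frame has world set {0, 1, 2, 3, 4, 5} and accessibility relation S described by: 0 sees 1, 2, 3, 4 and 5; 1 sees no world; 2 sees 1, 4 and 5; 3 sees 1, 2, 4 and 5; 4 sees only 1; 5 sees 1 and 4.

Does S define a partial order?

No

Reflexive: no — 0 is not related to itself.
Transitive: yes — every two-step S-path is closed by a direct edge.
Antisymmetric: yes — no distinct pair is related both ways.
So S is not a partial order.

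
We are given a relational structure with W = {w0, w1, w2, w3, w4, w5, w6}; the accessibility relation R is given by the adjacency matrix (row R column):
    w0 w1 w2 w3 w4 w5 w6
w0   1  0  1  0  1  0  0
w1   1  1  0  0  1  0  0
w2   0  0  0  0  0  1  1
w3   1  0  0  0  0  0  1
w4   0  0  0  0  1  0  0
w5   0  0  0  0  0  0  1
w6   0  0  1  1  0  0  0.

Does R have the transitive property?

Transitive: no — w0 R w2 and w2 R w5, but not w0 R w5.

No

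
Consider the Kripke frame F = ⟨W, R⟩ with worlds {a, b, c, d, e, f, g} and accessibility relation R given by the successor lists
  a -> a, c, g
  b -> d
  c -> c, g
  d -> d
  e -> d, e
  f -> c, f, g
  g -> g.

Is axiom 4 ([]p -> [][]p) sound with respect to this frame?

By correspondence theory, 4 is valid on a frame iff R is transitive.
Transitive: yes — every two-step R-path is closed by a direct edge.

Yes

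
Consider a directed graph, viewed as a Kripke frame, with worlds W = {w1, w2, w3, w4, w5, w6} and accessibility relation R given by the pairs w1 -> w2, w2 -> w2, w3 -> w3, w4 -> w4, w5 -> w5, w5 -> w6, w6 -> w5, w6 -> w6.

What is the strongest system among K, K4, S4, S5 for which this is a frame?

Transitive (axiom 4): yes — every two-step R-path is closed by a direct edge.
Reflexive (axiom T): no — w1 is not related to itself.
Euclidean (axiom 5): yes — any two successors of a common world are R-related.
So F validates K, K4; S4 would additionally require R to be reflexive. The strongest is K4.

K4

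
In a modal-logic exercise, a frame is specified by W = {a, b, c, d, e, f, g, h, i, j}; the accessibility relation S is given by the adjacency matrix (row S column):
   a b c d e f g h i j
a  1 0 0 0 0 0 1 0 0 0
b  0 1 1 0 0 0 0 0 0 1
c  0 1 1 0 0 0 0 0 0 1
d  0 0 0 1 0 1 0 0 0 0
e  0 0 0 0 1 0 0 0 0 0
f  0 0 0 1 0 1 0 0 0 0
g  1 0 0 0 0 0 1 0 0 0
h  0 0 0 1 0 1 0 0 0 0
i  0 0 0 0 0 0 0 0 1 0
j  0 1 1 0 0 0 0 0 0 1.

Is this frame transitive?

Transitive: yes — every two-step S-path is closed by a direct edge.

Yes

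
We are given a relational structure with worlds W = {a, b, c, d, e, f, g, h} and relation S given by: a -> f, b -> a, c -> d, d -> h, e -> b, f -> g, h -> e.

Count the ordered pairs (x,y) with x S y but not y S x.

Enumerating: (a,f), (b,a), (c,d), (d,h), (e,b), (f,g), (h,e).

7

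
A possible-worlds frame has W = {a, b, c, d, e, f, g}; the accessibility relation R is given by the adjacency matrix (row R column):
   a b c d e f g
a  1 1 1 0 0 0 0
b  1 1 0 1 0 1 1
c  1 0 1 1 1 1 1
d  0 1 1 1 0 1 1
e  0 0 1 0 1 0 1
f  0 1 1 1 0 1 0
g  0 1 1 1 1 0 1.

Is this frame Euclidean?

Euclidean: no — a R b and a R c, but not b R c.

No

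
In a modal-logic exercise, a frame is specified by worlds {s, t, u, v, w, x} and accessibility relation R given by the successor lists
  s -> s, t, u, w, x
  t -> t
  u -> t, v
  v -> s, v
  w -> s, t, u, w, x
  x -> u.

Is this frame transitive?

Transitive: no — s R u and u R v, but not s R v.

No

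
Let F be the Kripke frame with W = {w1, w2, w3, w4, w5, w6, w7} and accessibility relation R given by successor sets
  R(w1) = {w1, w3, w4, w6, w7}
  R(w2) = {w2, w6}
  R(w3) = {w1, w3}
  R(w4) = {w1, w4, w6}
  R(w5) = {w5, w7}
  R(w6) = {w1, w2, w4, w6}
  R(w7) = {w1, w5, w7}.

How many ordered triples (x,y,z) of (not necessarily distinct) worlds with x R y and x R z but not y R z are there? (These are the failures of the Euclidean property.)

Enumerating: (w1,w3,w4), (w1,w3,w6), (w1,w3,w7), (w1,w4,w3), (w1,w4,w7), (w1,w6,w3), (w1,w6,w7), (w1,w7,w3), (w1,w7,w4), (w1,w7,w6), (w6,w1,w2), (w6,w2,w1), (w6,w2,w4), (w6,w4,w2), (w7,w1,w5), (w7,w5,w1).

16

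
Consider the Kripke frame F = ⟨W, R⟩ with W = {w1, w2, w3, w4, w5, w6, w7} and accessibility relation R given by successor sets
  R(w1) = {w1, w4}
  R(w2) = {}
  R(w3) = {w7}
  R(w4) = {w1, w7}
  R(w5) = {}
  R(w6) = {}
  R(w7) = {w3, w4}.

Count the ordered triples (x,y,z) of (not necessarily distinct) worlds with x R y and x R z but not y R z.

Enumerating: (w1,w4,w4), (w3,w7,w7), (w4,w1,w7), (w4,w7,w1), (w4,w7,w7), (w7,w3,w3), (w7,w3,w4), (w7,w4,w3), (w7,w4,w4).

9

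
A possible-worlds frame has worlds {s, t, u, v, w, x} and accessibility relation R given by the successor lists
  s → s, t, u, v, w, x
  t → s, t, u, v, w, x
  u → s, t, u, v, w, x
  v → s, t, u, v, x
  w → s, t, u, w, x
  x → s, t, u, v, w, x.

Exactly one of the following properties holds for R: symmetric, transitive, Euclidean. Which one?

symmetric

Symmetric: yes — every pair in R has its reverse in R.
Transitive: no — v R s and s R w, but not v R w.
Euclidean: no — s R v and s R w, but not v R w.
Only symmetric holds.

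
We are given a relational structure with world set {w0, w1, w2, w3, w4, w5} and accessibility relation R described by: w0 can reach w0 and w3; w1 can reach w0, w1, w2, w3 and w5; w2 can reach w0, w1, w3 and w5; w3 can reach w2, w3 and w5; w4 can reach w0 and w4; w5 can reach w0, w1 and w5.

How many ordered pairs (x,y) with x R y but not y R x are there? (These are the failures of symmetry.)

8

Enumerating: (w0,w3), (w1,w0), (w1,w3), (w2,w0), (w2,w5), (w3,w5), (w4,w0), (w5,w0).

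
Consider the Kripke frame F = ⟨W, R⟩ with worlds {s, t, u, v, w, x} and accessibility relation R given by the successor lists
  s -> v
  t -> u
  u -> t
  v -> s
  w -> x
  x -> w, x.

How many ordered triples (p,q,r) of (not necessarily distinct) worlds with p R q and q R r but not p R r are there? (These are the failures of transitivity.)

5

Enumerating: (s,v,s), (t,u,t), (u,t,u), (v,s,v), (w,x,w).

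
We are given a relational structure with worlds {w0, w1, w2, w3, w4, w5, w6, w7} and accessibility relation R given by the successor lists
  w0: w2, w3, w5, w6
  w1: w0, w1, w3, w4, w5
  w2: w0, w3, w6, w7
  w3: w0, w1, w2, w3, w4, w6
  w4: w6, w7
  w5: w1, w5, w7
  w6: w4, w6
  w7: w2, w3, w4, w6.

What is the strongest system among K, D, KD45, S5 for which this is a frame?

D

Serial (axiom D): yes — every world has a successor (e.g. w0 R w2).
Euclidean (axiom 5): no — w0 R w2 and w0 R w5, but not w2 R w5.
Transitive (axiom 4): no — w0 R w2 and w2 R w7, but not w0 R w7.
Reflexive (axiom T): no — w0 is not related to itself.
So F validates K, D; KD45 would additionally require R to be Euclidean and transitive. The strongest is D.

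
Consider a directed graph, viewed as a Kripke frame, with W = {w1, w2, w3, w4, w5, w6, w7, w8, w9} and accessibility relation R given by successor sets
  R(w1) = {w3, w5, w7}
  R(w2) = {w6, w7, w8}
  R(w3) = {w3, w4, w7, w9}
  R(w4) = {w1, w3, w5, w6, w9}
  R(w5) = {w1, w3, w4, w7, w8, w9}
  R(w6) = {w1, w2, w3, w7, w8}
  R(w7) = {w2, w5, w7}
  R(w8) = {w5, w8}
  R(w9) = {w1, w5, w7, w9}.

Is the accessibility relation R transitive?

Transitive: no — w1 R w3 and w3 R w4, but not w1 R w4.

No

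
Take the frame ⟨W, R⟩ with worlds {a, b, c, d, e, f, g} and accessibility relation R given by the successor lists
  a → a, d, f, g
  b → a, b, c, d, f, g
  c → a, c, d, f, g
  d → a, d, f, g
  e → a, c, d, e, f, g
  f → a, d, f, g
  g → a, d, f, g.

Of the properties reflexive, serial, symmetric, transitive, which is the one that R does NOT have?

Reflexive: yes — every world is R-related to itself.
Serial: yes — every world has a successor (e.g. a R a).
Symmetric: no — b R a but not a R b.
Transitive: yes — every two-step R-path is closed by a direct edge.
Only symmetric fails.

symmetric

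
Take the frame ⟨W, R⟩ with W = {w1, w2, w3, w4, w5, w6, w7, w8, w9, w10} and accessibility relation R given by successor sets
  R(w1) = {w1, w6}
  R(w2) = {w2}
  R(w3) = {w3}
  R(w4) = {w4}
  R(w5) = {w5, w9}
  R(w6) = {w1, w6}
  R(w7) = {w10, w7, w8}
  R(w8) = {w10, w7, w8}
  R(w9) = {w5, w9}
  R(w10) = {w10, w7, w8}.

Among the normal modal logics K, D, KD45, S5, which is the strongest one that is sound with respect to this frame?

S5

Serial (axiom D): yes — every world has a successor (e.g. w1 R w1).
Euclidean (axiom 5): yes — any two successors of a common world are R-related.
Transitive (axiom 4): yes — every two-step R-path is closed by a direct edge.
Reflexive (axiom T): yes — every world is R-related to itself.
So F validates K, D, KD45, S5. The strongest is S5.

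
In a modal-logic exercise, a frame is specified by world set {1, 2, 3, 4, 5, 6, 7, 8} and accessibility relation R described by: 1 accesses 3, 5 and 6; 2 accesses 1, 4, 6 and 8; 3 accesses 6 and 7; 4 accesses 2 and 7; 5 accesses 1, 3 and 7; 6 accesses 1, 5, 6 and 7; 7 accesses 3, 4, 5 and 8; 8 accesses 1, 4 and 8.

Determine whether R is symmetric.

No

Symmetric: no — 1 R 3 but not 3 R 1.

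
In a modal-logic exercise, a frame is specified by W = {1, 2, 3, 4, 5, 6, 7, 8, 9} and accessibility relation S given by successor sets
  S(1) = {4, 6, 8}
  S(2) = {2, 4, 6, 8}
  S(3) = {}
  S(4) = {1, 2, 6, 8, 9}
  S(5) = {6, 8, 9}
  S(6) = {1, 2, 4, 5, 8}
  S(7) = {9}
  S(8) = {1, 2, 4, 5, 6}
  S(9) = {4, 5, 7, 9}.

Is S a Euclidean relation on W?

No

Euclidean: no — 4 S 1 and 4 S 2, but not 1 S 2.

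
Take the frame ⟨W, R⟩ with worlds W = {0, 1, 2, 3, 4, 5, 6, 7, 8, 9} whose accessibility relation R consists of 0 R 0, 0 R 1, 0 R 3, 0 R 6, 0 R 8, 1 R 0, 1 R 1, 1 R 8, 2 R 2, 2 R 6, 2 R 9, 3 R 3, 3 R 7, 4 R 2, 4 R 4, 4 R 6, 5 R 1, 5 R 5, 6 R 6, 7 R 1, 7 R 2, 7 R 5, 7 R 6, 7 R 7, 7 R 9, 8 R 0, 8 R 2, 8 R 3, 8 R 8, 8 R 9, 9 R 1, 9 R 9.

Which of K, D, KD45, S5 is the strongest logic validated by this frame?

Serial (axiom D): yes — every world has a successor (e.g. 0 R 0).
Euclidean (axiom 5): no — 0 R 1 and 0 R 3, but not 1 R 3.
Transitive (axiom 4): no — 0 R 3 and 3 R 7, but not 0 R 7.
Reflexive (axiom T): yes — every world is R-related to itself.
So F validates K, D; KD45 would additionally require R to be Euclidean and transitive. The strongest is D.

D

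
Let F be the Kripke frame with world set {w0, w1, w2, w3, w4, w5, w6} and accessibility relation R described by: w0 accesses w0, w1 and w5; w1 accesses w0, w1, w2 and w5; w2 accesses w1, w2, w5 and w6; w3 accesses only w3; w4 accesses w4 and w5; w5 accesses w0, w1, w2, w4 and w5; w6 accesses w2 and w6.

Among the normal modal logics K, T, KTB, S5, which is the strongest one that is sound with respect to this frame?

Reflexive (axiom T): yes — every world is R-related to itself.
Symmetric (axiom B): yes — every pair in R has its reverse in R.
Euclidean (axiom 5): no — w1 R w0 and w1 R w2, but not w0 R w2.
So F validates K, T, KTB; S5 would additionally require R to be Euclidean. The strongest is KTB.

KTB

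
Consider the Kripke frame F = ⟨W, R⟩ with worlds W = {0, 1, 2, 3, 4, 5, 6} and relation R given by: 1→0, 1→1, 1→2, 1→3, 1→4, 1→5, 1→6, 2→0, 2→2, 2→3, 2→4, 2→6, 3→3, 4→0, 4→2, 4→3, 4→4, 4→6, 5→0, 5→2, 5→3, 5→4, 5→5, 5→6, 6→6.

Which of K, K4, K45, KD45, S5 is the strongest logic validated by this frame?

K4

Transitive (axiom 4): yes — every two-step R-path is closed by a direct edge.
Euclidean (axiom 5): no — 1 R 0 and 1 R 2, but not 0 R 2.
Serial (axiom D): no — 0 has no R-successor.
Reflexive (axiom T): no — 0 is not related to itself.
So F validates K, K4; K45 would additionally require R to be Euclidean. The strongest is K4.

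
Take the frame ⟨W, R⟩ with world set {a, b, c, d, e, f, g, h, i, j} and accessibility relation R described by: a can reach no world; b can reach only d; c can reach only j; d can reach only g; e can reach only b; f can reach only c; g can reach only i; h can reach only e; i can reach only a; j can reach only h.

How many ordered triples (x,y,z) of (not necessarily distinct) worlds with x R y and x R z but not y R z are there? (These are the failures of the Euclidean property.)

9

Enumerating: (b,d,d), (c,j,j), (d,g,g), (e,b,b), (f,c,c), (g,i,i), (h,e,e), (i,a,a), (j,h,h).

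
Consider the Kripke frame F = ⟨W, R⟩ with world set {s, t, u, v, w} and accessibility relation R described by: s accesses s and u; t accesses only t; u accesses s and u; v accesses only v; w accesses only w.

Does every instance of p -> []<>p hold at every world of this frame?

The schema B characterises exactly the symmetric frames.
Symmetric: yes — every pair in R has its reverse in R.

Yes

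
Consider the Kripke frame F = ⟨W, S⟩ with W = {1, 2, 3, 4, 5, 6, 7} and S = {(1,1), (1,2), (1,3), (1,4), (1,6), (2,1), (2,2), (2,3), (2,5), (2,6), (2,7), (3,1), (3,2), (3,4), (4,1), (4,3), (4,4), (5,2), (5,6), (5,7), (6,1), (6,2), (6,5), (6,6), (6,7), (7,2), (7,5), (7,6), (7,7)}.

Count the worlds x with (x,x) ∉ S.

2

Enumerating: 3, 5.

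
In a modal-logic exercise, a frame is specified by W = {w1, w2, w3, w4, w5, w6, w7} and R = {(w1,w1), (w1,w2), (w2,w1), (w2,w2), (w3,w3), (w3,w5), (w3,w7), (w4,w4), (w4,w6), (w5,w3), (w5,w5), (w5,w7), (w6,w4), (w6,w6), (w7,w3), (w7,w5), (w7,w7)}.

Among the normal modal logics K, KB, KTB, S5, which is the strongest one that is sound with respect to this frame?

S5

Symmetric (axiom B): yes — every pair in R has its reverse in R.
Reflexive (axiom T): yes — every world is R-related to itself.
Euclidean (axiom 5): yes — any two successors of a common world are R-related.
So F validates K, KB, KTB, S5. The strongest is S5.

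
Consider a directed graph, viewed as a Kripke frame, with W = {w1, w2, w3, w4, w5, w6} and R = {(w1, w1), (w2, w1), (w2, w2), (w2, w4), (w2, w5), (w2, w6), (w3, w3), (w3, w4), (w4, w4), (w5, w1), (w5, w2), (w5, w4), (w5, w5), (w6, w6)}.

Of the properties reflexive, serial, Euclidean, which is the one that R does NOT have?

Euclidean

Reflexive: yes — every world is R-related to itself.
Serial: yes — every world has a successor (e.g. w1 R w1).
Euclidean: no — w2 R w1 and w2 R w4, but not w1 R w4.
Only Euclidean fails.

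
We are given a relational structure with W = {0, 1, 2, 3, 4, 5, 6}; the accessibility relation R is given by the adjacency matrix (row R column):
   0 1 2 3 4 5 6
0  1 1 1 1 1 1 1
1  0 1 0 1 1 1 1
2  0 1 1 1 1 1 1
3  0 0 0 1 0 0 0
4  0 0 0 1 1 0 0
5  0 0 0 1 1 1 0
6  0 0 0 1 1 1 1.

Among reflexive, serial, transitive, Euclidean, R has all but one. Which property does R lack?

Reflexive: yes — every world is R-related to itself.
Serial: yes — every world has a successor (e.g. 0 R 0).
Transitive: yes — every two-step R-path is closed by a direct edge.
Euclidean: no — 0 R 1 and 0 R 2, but not 1 R 2.
Only Euclidean fails.

Euclidean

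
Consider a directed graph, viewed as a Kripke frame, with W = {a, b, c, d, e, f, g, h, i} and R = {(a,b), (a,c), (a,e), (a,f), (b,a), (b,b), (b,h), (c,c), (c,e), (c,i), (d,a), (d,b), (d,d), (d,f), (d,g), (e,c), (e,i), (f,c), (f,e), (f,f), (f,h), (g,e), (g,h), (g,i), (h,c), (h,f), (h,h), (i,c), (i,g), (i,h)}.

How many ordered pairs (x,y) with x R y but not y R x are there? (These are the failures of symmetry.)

Enumerating: (a,c), (a,e), (a,f), (b,h), (d,a), (d,b), (d,f), (d,g), (e,i), (f,c), (f,e), (g,e), (g,h), (h,c), (i,h).

15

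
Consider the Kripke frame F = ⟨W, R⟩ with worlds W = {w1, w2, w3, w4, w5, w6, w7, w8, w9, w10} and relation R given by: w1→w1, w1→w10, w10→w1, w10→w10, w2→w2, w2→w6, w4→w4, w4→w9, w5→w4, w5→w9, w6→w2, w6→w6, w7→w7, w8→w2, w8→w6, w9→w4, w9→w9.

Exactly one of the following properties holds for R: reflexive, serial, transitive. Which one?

Reflexive: no — w3 is not related to itself.
Serial: no — w3 has no R-successor.
Transitive: yes — every two-step R-path is closed by a direct edge.
Only transitive holds.

transitive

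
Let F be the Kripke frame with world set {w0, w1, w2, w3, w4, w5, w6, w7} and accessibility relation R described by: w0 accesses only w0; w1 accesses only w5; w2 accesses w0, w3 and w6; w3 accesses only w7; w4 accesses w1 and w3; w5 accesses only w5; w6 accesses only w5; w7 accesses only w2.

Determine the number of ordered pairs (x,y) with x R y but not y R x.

Enumerating: (w1,w5), (w2,w0), (w2,w3), (w2,w6), (w3,w7), (w4,w1), (w4,w3), (w6,w5), (w7,w2).

9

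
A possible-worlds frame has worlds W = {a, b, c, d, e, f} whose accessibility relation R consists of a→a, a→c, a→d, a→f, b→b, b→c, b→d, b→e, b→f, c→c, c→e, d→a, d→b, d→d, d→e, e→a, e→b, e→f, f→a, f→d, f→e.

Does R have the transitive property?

No

Transitive: no — a R c and c R e, but not a R e.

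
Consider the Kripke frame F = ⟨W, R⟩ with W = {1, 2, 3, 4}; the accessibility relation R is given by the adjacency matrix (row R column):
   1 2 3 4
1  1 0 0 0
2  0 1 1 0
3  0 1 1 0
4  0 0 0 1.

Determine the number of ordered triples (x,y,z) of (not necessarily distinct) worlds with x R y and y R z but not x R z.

R is transitive; there are no such tuples.

0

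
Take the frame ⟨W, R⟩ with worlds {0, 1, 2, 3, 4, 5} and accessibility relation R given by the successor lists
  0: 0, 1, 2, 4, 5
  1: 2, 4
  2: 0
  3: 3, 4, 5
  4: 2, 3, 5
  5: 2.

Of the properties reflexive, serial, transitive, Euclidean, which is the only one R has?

serial

Reflexive: no — 1 is not related to itself.
Serial: yes — every world has a successor (e.g. 0 R 0).
Transitive: no — 0 R 4 and 4 R 3, but not 0 R 3.
Euclidean: no — 0 R 1 and 0 R 5, but not 1 R 5.
Only serial holds.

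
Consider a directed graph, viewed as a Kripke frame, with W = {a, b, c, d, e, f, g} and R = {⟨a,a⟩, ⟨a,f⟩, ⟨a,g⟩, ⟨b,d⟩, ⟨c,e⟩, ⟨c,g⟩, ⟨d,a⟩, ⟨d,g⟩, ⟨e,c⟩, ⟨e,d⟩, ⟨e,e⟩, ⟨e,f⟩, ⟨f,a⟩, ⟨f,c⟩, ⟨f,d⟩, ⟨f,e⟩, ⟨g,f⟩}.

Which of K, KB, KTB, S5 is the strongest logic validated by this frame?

K

Symmetric (axiom B): no — a R g but not g R a.
Reflexive (axiom T): no — b is not related to itself.
Euclidean (axiom 5): no — a R f and a R g, but not f R g.
So F validates K; KB would additionally require R to be symmetric. The strongest is K.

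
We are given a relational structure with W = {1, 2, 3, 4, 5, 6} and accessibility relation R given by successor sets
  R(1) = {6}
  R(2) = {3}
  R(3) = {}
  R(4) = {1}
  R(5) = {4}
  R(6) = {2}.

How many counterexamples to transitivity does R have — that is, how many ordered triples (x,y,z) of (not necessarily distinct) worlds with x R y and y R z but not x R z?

Enumerating: (1,6,2), (4,1,6), (5,4,1), (6,2,3).

4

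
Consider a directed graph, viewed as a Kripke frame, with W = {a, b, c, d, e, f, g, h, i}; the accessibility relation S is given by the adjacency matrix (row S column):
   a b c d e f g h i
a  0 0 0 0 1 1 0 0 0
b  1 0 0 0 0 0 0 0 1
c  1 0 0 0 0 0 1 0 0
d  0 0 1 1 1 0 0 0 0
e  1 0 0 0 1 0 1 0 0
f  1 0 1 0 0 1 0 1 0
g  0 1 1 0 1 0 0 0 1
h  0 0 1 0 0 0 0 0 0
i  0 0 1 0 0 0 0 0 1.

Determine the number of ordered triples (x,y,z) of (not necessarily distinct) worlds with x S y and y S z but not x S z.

Enumerating: (a,e,a), (a,e,g), (a,f,a), (a,f,c), (a,f,h), (b,a,e), (b,a,f), (b,i,c), (c,a,e), (c,a,f), (c,g,b), (c,g,c), … and 21 more.
Total: 33.

33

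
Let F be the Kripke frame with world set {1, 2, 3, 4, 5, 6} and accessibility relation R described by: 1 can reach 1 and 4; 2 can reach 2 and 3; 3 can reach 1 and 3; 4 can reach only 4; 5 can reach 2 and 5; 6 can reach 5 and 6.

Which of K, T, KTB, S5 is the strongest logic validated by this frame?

Reflexive (axiom T): yes — every world is R-related to itself.
Symmetric (axiom B): no — 1 R 4 but not 4 R 1.
Euclidean (axiom 5): no — 1 R 4 and 1 R 1, but not 4 R 1.
So F validates K, T; KTB would additionally require R to be symmetric. The strongest is T.

T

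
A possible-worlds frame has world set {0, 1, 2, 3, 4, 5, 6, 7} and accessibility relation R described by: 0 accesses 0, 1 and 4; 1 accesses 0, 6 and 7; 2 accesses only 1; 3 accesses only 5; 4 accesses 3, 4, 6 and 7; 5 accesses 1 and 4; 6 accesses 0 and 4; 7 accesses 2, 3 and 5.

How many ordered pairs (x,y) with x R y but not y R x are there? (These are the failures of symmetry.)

13

Enumerating: (0,4), (1,6), (1,7), (2,1), (3,5), (4,3), (4,7), (5,1), (5,4), (6,0), (7,2), (7,3), (7,5).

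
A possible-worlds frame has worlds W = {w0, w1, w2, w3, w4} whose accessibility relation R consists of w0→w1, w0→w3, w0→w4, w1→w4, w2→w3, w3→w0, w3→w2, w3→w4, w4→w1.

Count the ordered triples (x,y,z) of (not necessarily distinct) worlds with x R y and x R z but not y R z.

Enumerating: (w0,w1,w1), (w0,w1,w3), (w0,w3,w1), (w0,w3,w3), (w0,w4,w3), (w0,w4,w4), (w1,w4,w4), (w2,w3,w3), (w3,w0,w0), (w3,w0,w2), (w3,w2,w0), (w3,w2,w2), (w3,w2,w4), (w3,w4,w0), (w3,w4,w2), (w3,w4,w4), (w4,w1,w1).

17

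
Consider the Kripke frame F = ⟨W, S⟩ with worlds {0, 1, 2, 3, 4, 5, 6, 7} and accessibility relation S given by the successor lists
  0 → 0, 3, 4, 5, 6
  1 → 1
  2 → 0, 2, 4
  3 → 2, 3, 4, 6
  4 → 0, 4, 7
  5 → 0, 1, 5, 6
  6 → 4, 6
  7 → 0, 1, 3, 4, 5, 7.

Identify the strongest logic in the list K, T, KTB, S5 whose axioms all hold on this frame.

Reflexive (axiom T): yes — every world is S-related to itself.
Symmetric (axiom B): no — 0 S 3 but not 3 S 0.
Euclidean (axiom 5): no — 0 S 3 and 0 S 5, but not 3 S 5.
So F validates K, T; KTB would additionally require S to be symmetric. The strongest is T.

T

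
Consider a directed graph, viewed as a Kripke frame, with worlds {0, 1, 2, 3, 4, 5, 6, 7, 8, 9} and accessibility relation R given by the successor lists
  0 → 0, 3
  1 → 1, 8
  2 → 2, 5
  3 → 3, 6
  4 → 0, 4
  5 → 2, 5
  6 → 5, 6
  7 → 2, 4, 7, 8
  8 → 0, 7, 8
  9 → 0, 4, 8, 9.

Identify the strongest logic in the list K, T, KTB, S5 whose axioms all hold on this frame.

Reflexive (axiom T): yes — every world is R-related to itself.
Symmetric (axiom B): no — 0 R 3 but not 3 R 0.
Euclidean (axiom 5): no — 7 R 2 and 7 R 4, but not 2 R 4.
So F validates K, T; KTB would additionally require R to be symmetric. The strongest is T.

T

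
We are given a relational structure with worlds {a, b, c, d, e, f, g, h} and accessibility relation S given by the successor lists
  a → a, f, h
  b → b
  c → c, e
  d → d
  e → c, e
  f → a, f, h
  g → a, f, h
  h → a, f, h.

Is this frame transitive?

Transitive: yes — every two-step S-path is closed by a direct edge.

Yes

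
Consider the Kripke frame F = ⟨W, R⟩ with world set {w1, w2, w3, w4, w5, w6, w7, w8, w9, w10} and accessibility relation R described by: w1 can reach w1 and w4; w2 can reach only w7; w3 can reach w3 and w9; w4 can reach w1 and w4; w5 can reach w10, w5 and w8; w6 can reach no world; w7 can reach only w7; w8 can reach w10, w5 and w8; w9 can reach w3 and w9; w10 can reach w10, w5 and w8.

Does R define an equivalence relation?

Reflexive: no — w2 is not related to itself.
Symmetric: no — w2 R w7 but not w7 R w2.
Transitive: yes — every two-step R-path is closed by a direct edge.
So R is not an equivalence relation.

No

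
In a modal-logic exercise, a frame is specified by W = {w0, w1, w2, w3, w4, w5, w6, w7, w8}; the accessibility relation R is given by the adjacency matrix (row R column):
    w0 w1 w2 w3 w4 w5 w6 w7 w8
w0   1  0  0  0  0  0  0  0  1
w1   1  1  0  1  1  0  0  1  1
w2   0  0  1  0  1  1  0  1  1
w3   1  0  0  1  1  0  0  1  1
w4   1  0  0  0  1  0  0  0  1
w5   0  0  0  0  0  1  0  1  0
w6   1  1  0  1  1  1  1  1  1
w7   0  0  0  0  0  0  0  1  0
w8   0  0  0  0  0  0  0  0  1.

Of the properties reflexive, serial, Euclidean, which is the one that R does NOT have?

Reflexive: yes — every world is R-related to itself.
Serial: yes — every world has a successor (e.g. w0 R w0).
Euclidean: no — w1 R w0 and w1 R w3, but not w0 R w3.
Only Euclidean fails.

Euclidean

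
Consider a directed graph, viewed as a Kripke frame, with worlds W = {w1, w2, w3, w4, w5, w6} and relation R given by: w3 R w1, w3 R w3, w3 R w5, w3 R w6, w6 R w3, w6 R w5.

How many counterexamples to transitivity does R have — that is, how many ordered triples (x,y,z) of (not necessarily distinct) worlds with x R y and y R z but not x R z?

Enumerating: (w6,w3,w1), (w6,w3,w6).

2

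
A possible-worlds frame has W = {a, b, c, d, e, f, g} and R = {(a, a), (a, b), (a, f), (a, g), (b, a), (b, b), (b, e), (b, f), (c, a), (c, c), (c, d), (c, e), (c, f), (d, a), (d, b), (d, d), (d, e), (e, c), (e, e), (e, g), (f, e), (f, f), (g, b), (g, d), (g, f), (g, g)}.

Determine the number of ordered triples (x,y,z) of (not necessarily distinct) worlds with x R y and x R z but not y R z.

Enumerating: (a,b,g), (a,f,a), (a,f,b), (a,f,g), (a,g,a), (b,a,e), (b,e,a), (b,e,b), (b,e,f), (b,f,a), (b,f,b), (c,a,c), … and 27 more.
Total: 39.

39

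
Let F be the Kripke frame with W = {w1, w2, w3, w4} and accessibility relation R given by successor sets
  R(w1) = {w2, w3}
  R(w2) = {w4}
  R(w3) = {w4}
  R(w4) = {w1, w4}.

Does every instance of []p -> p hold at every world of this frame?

No

By correspondence theory, T is valid on a frame iff R is reflexive.
Reflexive: no — w1 is not related to itself.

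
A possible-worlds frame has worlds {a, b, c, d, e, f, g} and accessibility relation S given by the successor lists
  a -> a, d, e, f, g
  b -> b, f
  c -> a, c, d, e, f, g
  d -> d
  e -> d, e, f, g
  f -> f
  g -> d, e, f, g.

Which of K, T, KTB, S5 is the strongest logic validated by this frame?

T

Reflexive (axiom T): yes — every world is S-related to itself.
Symmetric (axiom B): no — a S d but not d S a.
Euclidean (axiom 5): no — a S d and a S e, but not d S e.
So F validates K, T; KTB would additionally require S to be symmetric. The strongest is T.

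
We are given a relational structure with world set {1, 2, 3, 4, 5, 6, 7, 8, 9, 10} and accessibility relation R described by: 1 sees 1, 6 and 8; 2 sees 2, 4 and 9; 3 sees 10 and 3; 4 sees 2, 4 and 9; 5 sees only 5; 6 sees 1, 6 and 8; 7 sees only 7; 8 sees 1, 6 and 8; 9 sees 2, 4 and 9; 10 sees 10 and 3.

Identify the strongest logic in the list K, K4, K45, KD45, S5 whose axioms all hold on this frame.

Transitive (axiom 4): yes — every two-step R-path is closed by a direct edge.
Euclidean (axiom 5): yes — any two successors of a common world are R-related.
Serial (axiom D): yes — every world has a successor (e.g. 1 R 1).
Reflexive (axiom T): yes — every world is R-related to itself.
So F validates K, K4, K45, KD45, S5. The strongest is S5.

S5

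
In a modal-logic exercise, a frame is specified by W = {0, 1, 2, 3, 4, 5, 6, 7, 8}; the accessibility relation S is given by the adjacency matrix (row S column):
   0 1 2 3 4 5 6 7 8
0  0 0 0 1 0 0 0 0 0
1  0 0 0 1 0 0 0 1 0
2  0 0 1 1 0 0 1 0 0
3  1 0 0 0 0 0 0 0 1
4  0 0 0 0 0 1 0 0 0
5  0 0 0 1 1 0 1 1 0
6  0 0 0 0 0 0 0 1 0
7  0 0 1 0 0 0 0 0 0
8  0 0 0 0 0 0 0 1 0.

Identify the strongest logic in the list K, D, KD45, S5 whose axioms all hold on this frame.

D

Serial (axiom D): yes — every world has a successor (e.g. 0 S 3).
Euclidean (axiom 5): no — 1 S 3 and 1 S 7, but not 3 S 7.
Transitive (axiom 4): no — 0 S 3 and 3 S 8, but not 0 S 8.
Reflexive (axiom T): no — 0 is not related to itself.
So F validates K, D; KD45 would additionally require S to be Euclidean and transitive. The strongest is D.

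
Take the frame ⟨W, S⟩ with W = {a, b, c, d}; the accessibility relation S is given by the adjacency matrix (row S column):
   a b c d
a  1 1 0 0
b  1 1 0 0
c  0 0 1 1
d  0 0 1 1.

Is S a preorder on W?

Yes

Reflexive: yes — every world is S-related to itself.
Transitive: yes — every two-step S-path is closed by a direct edge.
So S is a preorder.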